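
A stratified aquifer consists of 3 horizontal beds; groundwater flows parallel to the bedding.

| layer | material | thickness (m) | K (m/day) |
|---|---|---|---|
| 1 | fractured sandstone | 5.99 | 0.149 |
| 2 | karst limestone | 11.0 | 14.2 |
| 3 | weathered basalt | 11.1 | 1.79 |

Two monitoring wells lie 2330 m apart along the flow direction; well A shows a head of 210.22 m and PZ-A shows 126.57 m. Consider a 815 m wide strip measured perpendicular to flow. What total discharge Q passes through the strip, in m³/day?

Flow is parallel to layering, so each bed carries its own Darcy discharge and the transmissivities add.
Σ(K_i·b_i) = 0.149×5.99 + 14.2×11.0 + 1.79×11.1 = 177.0 m²/day.
Hydraulic gradient i = (210.22 − 126.57) / 2330 = 83.65 / 2330 = 0.03590.
Q = Σ(K_i·b_i) · W · i = 177.0 × 815 × 0.03590 = 5178 m³/day.

5180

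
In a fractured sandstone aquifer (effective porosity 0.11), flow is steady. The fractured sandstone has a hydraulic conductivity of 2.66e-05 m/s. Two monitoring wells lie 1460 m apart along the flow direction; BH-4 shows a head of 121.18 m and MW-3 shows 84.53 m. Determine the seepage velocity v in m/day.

Convert K: 2.66e-05 m/s × 86400 = 2.298 m/day.
Hydraulic gradient i = (121.18 − 84.53) / 1460 = 36.65 / 1460 = 0.02510.
Darcy flux q = K · i = 2.298 × 0.02510 = 0.05769 m/day.
Seepage velocity v = q / n_e = 0.05769 / 0.11 = 0.5245 m/day.

0.524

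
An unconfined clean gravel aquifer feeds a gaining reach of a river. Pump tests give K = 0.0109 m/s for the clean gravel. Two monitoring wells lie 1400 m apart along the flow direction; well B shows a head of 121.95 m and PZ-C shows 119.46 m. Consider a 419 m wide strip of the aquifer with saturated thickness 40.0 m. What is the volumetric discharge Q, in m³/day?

28100

Convert K: 0.0109 m/s × 86400 = 941.8 m/day.
Cross-sectional area A = 419 × 40.0 = 16760 m².
Hydraulic gradient i = (121.95 − 119.46) / 1400 = 2.49 / 1400 = 0.001779.
Darcy's law: Q = K · A · i = 941.8 × 16760 × 0.001779 = 28073 m³/day.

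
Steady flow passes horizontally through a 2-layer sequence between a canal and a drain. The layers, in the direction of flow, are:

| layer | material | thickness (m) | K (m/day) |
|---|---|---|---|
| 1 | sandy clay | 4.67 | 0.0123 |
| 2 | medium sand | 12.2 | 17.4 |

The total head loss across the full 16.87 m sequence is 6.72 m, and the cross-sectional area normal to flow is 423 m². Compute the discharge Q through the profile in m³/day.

Flow is perpendicular to layering, so the layers act in series and the equivalent K is the thickness-weighted harmonic mean.
Total thickness L = 4.67 + 12.2 = 16.87 m.
Σ(b_i/K_i) = 4.67/0.0123 + 12.2/17.4 = 380.4 d.
K_eq = L / Σ(b_i/K_i) = 16.87 / 380.4 = 0.04435 m/day.
Q = K_eq · A · (Δh/L) = 0.04435 × 423 × (6.72/16.87) = 7.473 m³/day.

7.47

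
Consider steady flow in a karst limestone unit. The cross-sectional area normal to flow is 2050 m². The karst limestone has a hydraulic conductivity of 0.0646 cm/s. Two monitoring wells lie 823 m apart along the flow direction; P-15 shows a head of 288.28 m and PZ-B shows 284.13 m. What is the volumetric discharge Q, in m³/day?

577

Convert K: 0.0646 cm/s × 864 = 55.81 m/day.
Hydraulic gradient i = (288.28 − 284.13) / 823 = 4.15 / 823 = 0.005043.
Darcy's law: Q = K · A · i = 55.81 × 2050 × 0.005043 = 577.0 m³/day.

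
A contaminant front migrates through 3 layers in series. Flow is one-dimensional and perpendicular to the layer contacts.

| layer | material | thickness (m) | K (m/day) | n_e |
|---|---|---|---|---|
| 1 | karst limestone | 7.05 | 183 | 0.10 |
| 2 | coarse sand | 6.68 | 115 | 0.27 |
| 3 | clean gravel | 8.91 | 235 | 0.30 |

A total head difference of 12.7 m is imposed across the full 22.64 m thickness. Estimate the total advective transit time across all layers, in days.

0.0549

With flow normal to the layers, continuity requires the same specific discharge q through every layer.
Σ(b_i/K_i) = 7.05/183 + 6.68/115 + 8.91/235 = 0.1345 d.
q = Δh / Σ(b_i/K_i) = 12.7 / 0.1345 = 94.41 m/day.
In each layer the seepage velocity is v_i = q/n_i, so the layer transit time is t_i = b_i·n_i / q:
  layer 1 (karst limestone): t_1 = 7.05 × 0.10 / 94.41 = 0.007468 d
  layer 2 (coarse sand): t_2 = 6.68 × 0.27 / 94.41 = 0.01910 d
  layer 3 (clean gravel): t_3 = 8.91 × 0.30 / 94.41 = 0.02831 d
Total t = Σ t_i = 0.05489 days.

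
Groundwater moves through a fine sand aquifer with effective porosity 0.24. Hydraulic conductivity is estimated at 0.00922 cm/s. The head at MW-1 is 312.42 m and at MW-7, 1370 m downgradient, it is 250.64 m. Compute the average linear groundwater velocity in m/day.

1.50

Convert K: 0.00922 cm/s × 864 = 7.966 m/day.
Hydraulic gradient i = (312.42 − 250.64) / 1370 = 61.78 / 1370 = 0.04509.
Darcy flux q = K · i = 7.966 × 0.04509 = 0.3592 m/day.
Seepage velocity v = q / n_e = 0.3592 / 0.24 = 1.497 m/day.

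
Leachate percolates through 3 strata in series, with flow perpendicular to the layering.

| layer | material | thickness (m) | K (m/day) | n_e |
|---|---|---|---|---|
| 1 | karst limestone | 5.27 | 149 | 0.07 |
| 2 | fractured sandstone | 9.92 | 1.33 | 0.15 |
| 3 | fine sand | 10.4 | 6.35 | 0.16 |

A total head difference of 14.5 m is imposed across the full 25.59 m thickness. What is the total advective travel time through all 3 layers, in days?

With flow normal to the layers, continuity requires the same specific discharge q through every layer.
Σ(b_i/K_i) = 5.27/149 + 9.92/1.33 + 10.4/6.35 = 9.132 d.
q = Δh / Σ(b_i/K_i) = 14.5 / 9.132 = 1.588 m/day.
In each layer the seepage velocity is v_i = q/n_i, so the layer transit time is t_i = b_i·n_i / q:
  layer 1 (karst limestone): t_1 = 5.27 × 0.07 / 1.588 = 0.2323 d
  layer 2 (fractured sandstone): t_2 = 9.92 × 0.15 / 1.588 = 0.9371 d
  layer 3 (fine sand): t_3 = 10.4 × 0.16 / 1.588 = 1.048 d
Total t = Σ t_i = 2.217 days.

2.22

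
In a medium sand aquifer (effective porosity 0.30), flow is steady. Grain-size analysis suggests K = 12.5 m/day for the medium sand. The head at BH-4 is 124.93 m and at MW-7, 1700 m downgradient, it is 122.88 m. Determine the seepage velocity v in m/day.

Hydraulic gradient i = (124.93 − 122.88) / 1700 = 2.05 / 1700 = 0.001206.
Darcy flux q = K · i = 12.50 × 0.001206 = 0.01507 m/day.
Seepage velocity v = q / n_e = 0.01507 / 0.30 = 0.05025 m/day.

0.0502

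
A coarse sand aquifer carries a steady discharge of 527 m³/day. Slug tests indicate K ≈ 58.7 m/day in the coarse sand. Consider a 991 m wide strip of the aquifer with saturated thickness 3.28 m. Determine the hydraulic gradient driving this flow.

Cross-sectional area A = 991 × 3.28 = 3250 m².
From Q = K·A·i, i = Q / (K·A) = 527 / (58.70 × 3250) = 0.002762.

0.00276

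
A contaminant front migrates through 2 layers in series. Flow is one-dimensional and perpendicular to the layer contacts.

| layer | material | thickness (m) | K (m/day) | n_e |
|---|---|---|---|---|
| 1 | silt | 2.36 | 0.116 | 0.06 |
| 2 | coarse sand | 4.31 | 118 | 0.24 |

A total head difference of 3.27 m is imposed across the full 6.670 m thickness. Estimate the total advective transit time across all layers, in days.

With flow normal to the layers, continuity requires the same specific discharge q through every layer.
Σ(b_i/K_i) = 2.36/0.116 + 4.31/118 = 20.38 d.
q = Δh / Σ(b_i/K_i) = 3.27 / 20.38 = 0.1604 m/day.
In each layer the seepage velocity is v_i = q/n_i, so the layer transit time is t_i = b_i·n_i / q:
  layer 1 (silt): t_1 = 2.36 × 0.06 / 0.1604 = 0.8826 d
  layer 2 (coarse sand): t_2 = 4.31 × 0.24 / 0.1604 = 6.447 d
Total t = Σ t_i = 7.330 days.

7.33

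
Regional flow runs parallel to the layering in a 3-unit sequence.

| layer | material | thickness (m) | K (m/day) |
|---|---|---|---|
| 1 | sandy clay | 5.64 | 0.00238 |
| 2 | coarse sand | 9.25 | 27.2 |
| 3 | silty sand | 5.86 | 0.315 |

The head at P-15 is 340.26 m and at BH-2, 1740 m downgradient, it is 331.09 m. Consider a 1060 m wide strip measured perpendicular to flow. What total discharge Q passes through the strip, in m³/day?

1420

Flow is parallel to layering, so each bed carries its own Darcy discharge and the transmissivities add.
Σ(K_i·b_i) = 0.00238×5.64 + 27.2×9.25 + 0.315×5.86 = 253.5 m²/day.
Hydraulic gradient i = (340.26 − 331.09) / 1740 = 9.17 / 1740 = 0.005270.
Q = Σ(K_i·b_i) · W · i = 253.5 × 1060 × 0.005270 = 1416 m³/day.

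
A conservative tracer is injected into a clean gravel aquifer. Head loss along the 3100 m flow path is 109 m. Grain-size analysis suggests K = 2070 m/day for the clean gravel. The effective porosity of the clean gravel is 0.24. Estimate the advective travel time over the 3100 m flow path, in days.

10.2

Hydraulic gradient i = Δh / L = 109 / 3100 = 0.03516.
Darcy flux q = K · i = 2070 × 0.03516 = 72.78 m/day.
Seepage velocity v = q / n_e = 72.78 / 0.24 = 303.3 m/day.
Travel time t = L / v = 3100 / 303.3 = 10.22 days.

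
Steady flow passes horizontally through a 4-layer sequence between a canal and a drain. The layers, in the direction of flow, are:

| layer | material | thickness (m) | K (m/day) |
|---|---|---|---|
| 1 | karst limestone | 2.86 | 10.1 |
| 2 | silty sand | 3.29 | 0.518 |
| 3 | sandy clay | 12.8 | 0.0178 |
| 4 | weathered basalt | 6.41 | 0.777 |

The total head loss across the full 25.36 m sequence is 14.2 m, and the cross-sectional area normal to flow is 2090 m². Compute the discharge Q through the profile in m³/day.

40.4

Flow is perpendicular to layering, so the layers act in series and the equivalent K is the thickness-weighted harmonic mean.
Total thickness L = 2.86 + 3.29 + 12.8 + 6.41 = 25.36 m.
Σ(b_i/K_i) = 2.86/10.1 + 3.29/0.518 + 12.8/0.0178 + 6.41/0.777 = 734.0 d.
K_eq = L / Σ(b_i/K_i) = 25.36 / 734.0 = 0.03455 m/day.
Q = K_eq · A · (Δh/L) = 0.03455 × 2090 × (14.2/25.36) = 40.43 m³/day.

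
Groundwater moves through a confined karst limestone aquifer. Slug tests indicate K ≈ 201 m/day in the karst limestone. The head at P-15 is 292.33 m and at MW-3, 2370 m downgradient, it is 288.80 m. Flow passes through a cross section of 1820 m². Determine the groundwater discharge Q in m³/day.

545

Hydraulic gradient i = (292.33 − 288.80) / 2370 = 3.53 / 2370 = 0.001489.
Darcy's law: Q = K · A · i = 201.0 × 1820 × 0.001489 = 544.9 m³/day.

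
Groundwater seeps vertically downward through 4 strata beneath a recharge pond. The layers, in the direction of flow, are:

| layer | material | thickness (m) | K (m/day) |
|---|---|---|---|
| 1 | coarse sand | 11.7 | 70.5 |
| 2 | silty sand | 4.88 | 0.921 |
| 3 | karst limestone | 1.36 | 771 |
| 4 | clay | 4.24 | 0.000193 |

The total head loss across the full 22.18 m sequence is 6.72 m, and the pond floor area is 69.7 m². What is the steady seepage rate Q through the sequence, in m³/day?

0.0213

Flow is perpendicular to layering, so the layers act in series and the equivalent K is the thickness-weighted harmonic mean.
Total thickness L = 11.7 + 4.88 + 1.36 + 4.24 = 22.18 m.
Σ(b_i/K_i) = 11.7/70.5 + 4.88/0.921 + 1.36/771 + 4.24/0.000193 = 21974 d.
K_eq = L / Σ(b_i/K_i) = 22.18 / 21974 = 0.001009 m/day.
Q = K_eq · A · (Δh/L) = 0.001009 × 69.7 × (6.72/22.18) = 0.02132 m³/day.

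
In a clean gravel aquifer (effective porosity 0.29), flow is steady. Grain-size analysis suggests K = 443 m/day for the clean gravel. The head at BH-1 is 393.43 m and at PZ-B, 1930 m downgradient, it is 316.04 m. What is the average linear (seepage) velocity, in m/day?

61.3

Hydraulic gradient i = (393.43 − 316.04) / 1930 = 77.39 / 1930 = 0.04010.
Darcy flux q = K · i = 443.0 × 0.04010 = 17.76 m/day.
Seepage velocity v = q / n_e = 17.76 / 0.29 = 61.25 m/day.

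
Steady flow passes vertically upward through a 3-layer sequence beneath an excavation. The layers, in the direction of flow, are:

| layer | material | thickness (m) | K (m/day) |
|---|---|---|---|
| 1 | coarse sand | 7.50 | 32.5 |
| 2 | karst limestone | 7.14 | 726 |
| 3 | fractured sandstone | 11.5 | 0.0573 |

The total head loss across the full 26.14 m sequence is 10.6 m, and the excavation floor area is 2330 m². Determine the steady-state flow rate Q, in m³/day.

123

Flow is perpendicular to layering, so the layers act in series and the equivalent K is the thickness-weighted harmonic mean.
Total thickness L = 7.50 + 7.14 + 11.5 = 26.14 m.
Σ(b_i/K_i) = 7.50/32.5 + 7.14/726 + 11.5/0.0573 = 200.9 d.
K_eq = L / Σ(b_i/K_i) = 26.14 / 200.9 = 0.1301 m/day.
Q = K_eq · A · (Δh/L) = 0.1301 × 2330 × (10.6/26.14) = 122.9 m³/day.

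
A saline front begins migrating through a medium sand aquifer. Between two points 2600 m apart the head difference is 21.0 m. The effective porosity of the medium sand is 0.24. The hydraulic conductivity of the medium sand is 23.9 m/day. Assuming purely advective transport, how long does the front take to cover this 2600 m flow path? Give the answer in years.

8.85

Hydraulic gradient i = Δh / L = 21.0 / 2600 = 0.008077.
Darcy flux q = K · i = 23.90 × 0.008077 = 0.1930 m/day.
Seepage velocity v = q / n_e = 0.1930 / 0.24 = 0.8043 m/day.
Travel time t = L / v = 2600 / 0.8043 = 3233 days = 8.850 years.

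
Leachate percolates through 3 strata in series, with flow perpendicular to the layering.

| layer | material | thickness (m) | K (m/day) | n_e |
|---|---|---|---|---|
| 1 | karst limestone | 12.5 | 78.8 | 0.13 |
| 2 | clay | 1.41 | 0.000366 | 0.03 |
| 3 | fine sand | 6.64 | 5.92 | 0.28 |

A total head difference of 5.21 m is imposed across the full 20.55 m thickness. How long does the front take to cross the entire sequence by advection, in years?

7.14

With flow normal to the layers, continuity requires the same specific discharge q through every layer.
Σ(b_i/K_i) = 12.5/78.8 + 1.41/0.000366 + 6.64/5.92 = 3854 d.
q = Δh / Σ(b_i/K_i) = 5.21 / 3854 = 0.001352 m/day.
In each layer the seepage velocity is v_i = q/n_i, so the layer transit time is t_i = b_i·n_i / q:
  layer 1 (karst limestone): t_1 = 12.5 × 0.13 / 0.001352 = 1202 d
  layer 2 (clay): t_2 = 1.41 × 0.03 / 0.001352 = 31.29 d
  layer 3 (fine sand): t_3 = 6.64 × 0.28 / 0.001352 = 1375 d
Total t = Σ t_i = 2608 days = 7.142 years.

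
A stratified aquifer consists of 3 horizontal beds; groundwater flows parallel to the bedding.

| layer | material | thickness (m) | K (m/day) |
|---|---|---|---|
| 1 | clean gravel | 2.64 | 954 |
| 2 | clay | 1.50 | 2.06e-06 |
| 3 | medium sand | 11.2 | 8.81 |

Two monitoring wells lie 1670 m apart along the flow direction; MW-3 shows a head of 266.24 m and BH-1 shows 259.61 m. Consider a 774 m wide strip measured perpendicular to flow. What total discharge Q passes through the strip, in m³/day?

Flow is parallel to layering, so each bed carries its own Darcy discharge and the transmissivities add.
Σ(K_i·b_i) = 954×2.64 + 2.06e-06×1.50 + 8.81×11.2 = 2617 m²/day.
Hydraulic gradient i = (266.24 − 259.61) / 1670 = 6.63 / 1670 = 0.003970.
Q = Σ(K_i·b_i) · W · i = 2617 × 774 × 0.003970 = 8042 m³/day.

8040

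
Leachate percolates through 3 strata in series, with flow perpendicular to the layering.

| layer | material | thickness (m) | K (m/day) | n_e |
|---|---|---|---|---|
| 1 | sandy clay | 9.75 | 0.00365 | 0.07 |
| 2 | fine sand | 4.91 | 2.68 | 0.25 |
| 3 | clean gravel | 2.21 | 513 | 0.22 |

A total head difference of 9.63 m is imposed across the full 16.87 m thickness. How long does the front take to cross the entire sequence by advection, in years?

1.82

With flow normal to the layers, continuity requires the same specific discharge q through every layer.
Σ(b_i/K_i) = 9.75/0.00365 + 4.91/2.68 + 2.21/513 = 2673 d.
q = Δh / Σ(b_i/K_i) = 9.63 / 2673 = 0.003603 m/day.
In each layer the seepage velocity is v_i = q/n_i, so the layer transit time is t_i = b_i·n_i / q:
  layer 1 (sandy clay): t_1 = 9.75 × 0.07 / 0.003603 = 189.4 d
  layer 2 (fine sand): t_2 = 4.91 × 0.25 / 0.003603 = 340.7 d
  layer 3 (clean gravel): t_3 = 2.21 × 0.22 / 0.003603 = 135.0 d
Total t = Σ t_i = 665.1 days = 1.821 years.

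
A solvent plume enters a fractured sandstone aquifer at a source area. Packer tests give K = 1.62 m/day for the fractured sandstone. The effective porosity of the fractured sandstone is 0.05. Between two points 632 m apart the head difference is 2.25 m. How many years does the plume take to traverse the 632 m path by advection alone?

15.0

Hydraulic gradient i = Δh / L = 2.25 / 632 = 0.003560.
Darcy flux q = K · i = 1.620 × 0.003560 = 0.005767 m/day.
Seepage velocity v = q / n_e = 0.005767 / 0.05 = 0.1153 m/day.
Travel time t = L / v = 632 / 0.1153 = 5479 days = 15.00 years.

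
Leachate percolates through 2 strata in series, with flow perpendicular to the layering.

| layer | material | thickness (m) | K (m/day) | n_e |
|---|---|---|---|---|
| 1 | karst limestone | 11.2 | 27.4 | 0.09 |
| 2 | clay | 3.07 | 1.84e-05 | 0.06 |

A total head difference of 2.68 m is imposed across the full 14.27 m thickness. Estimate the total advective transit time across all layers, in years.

With flow normal to the layers, continuity requires the same specific discharge q through every layer.
Σ(b_i/K_i) = 11.2/27.4 + 3.07/1.84e-05 = 1.668e+05 d.
q = Δh / Σ(b_i/K_i) = 2.68 / 1.668e+05 = 1.606e-05 m/day.
In each layer the seepage velocity is v_i = q/n_i, so the layer transit time is t_i = b_i·n_i / q:
  layer 1 (karst limestone): t_1 = 11.2 × 0.09 / 1.606e-05 = 62755 d
  layer 2 (clay): t_2 = 3.07 × 0.06 / 1.606e-05 = 11468 d
Total t = Σ t_i = 74223 days = 203.2 years.

203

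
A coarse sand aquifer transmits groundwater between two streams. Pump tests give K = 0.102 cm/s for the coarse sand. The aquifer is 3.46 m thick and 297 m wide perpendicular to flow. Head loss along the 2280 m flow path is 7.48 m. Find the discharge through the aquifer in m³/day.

Convert K: 0.102 cm/s × 864 = 88.13 m/day.
Cross-sectional area A = 297 × 3.46 = 1028 m².
Hydraulic gradient i = Δh / L = 7.48 / 2280 = 0.003281.
Darcy's law: Q = K · A · i = 88.13 × 1028 × 0.003281 = 297.1 m³/day.

297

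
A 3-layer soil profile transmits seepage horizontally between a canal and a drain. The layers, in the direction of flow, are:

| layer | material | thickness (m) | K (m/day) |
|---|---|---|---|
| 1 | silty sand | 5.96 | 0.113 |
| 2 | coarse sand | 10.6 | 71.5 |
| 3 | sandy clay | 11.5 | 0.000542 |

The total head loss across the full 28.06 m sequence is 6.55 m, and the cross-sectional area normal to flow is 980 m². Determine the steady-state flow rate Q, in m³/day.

Flow is perpendicular to layering, so the layers act in series and the equivalent K is the thickness-weighted harmonic mean.
Total thickness L = 5.96 + 10.6 + 11.5 = 28.06 m.
Σ(b_i/K_i) = 5.96/0.113 + 10.6/71.5 + 11.5/0.000542 = 21271 d.
K_eq = L / Σ(b_i/K_i) = 28.06 / 21271 = 0.001319 m/day.
Q = K_eq · A · (Δh/L) = 0.001319 × 980 × (6.55/28.06) = 0.3018 m³/day.

0.302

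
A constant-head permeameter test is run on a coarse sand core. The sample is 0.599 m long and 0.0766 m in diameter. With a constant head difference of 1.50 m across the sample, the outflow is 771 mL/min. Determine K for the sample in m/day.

96.2

Cross-sectional area A = π·(d/2)² = π × (0.0766/2)² = 0.004608 m².
Convert discharge: 771 mL/min = 1.285e-05 m³/s.
Darcy's law rearranged: K = Q·L / (A·Δh) = 1.285e-05 × 0.599 / (0.004608 × 1.50) = 0.001114 m/s = 96.21 m/day.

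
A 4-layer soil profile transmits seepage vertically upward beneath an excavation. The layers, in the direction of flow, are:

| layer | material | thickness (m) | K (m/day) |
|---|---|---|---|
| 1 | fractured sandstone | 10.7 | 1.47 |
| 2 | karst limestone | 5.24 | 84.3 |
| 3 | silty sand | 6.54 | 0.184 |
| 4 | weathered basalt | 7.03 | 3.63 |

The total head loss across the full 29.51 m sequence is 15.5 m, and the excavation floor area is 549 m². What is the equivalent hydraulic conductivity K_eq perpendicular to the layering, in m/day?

Flow is perpendicular to layering, so the layers act in series and the equivalent K is the thickness-weighted harmonic mean.
Total thickness L = 10.7 + 5.24 + 6.54 + 7.03 = 29.51 m.
Σ(b_i/K_i) = 10.7/1.47 + 5.24/84.3 + 6.54/0.184 + 7.03/3.63 = 44.82 d.
K_eq = L / Σ(b_i/K_i) = 29.51 / 44.82 = 0.6584 m/day.

0.658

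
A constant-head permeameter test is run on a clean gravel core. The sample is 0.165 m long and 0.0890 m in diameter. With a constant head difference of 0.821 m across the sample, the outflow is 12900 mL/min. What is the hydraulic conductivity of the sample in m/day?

Cross-sectional area A = π·(d/2)² = π × (0.0890/2)² = 0.006221 m².
Convert discharge: 12900 mL/min = 0.0002150 m³/s.
Darcy's law rearranged: K = Q·L / (A·Δh) = 0.0002150 × 0.165 / (0.006221 × 0.821) = 0.006946 m/s = 600.1 m/day.

600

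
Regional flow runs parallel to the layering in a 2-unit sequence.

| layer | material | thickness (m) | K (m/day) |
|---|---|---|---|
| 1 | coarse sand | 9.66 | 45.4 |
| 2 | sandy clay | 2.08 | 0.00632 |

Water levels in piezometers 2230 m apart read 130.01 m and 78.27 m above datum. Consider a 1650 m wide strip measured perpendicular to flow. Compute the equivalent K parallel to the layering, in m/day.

Flow is parallel to layering, so each bed carries its own Darcy discharge and the transmissivities add.
Σ(K_i·b_i) = 45.4×9.66 + 0.00632×2.08 = 438.6 m²/day.
Total thickness b = 11.74 m, so K_eq = Σ(K_i·b_i)/b = 37.36 m/day.

37.4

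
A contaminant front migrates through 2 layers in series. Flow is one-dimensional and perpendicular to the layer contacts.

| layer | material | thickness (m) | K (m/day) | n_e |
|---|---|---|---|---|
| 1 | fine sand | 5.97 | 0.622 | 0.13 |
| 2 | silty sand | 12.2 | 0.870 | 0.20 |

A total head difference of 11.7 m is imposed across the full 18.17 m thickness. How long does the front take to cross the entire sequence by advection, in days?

6.49

With flow normal to the layers, continuity requires the same specific discharge q through every layer.
Σ(b_i/K_i) = 5.97/0.622 + 12.2/0.870 = 23.62 d.
q = Δh / Σ(b_i/K_i) = 11.7 / 23.62 = 0.4953 m/day.
In each layer the seepage velocity is v_i = q/n_i, so the layer transit time is t_i = b_i·n_i / q:
  layer 1 (fine sand): t_1 = 5.97 × 0.13 / 0.4953 = 1.567 d
  layer 2 (silty sand): t_2 = 12.2 × 0.20 / 0.4953 = 4.926 d
Total t = Σ t_i = 6.493 days.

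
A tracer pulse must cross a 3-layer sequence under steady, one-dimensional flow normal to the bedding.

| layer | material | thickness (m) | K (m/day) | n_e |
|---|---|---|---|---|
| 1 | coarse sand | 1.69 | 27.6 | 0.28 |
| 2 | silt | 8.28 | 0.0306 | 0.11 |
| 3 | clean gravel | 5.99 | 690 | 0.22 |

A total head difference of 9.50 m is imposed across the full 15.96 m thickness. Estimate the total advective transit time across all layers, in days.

77.0

With flow normal to the layers, continuity requires the same specific discharge q through every layer.
Σ(b_i/K_i) = 1.69/27.6 + 8.28/0.0306 + 5.99/690 = 270.7 d.
q = Δh / Σ(b_i/K_i) = 9.50 / 270.7 = 0.03510 m/day.
In each layer the seepage velocity is v_i = q/n_i, so the layer transit time is t_i = b_i·n_i / q:
  layer 1 (coarse sand): t_1 = 1.69 × 0.28 / 0.03510 = 13.48 d
  layer 2 (silt): t_2 = 8.28 × 0.11 / 0.03510 = 25.95 d
  layer 3 (clean gravel): t_3 = 5.99 × 0.22 / 0.03510 = 37.54 d
Total t = Σ t_i = 76.98 days.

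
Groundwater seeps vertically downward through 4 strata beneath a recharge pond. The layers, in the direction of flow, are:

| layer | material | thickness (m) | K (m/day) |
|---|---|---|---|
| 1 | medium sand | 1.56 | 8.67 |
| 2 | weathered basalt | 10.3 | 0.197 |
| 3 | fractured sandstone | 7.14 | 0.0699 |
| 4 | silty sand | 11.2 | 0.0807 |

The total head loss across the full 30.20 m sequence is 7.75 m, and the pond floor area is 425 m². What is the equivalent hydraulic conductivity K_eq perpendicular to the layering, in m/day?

0.103

Flow is perpendicular to layering, so the layers act in series and the equivalent K is the thickness-weighted harmonic mean.
Total thickness L = 1.56 + 10.3 + 7.14 + 11.2 = 30.20 m.
Σ(b_i/K_i) = 1.56/8.67 + 10.3/0.197 + 7.14/0.0699 + 11.2/0.0807 = 293.4 d.
K_eq = L / Σ(b_i/K_i) = 30.20 / 293.4 = 0.1029 m/day.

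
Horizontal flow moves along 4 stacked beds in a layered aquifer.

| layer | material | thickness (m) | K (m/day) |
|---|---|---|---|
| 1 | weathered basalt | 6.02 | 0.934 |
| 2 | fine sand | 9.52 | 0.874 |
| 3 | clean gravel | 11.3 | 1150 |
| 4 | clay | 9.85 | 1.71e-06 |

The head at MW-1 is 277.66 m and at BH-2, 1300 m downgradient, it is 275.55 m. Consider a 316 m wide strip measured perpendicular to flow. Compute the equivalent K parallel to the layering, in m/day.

Flow is parallel to layering, so each bed carries its own Darcy discharge and the transmissivities add.
Σ(K_i·b_i) = 0.934×6.02 + 0.874×9.52 + 1150×11.3 + 1.71e-06×9.85 = 13009 m²/day.
Total thickness b = 36.69 m, so K_eq = Σ(K_i·b_i)/b = 354.6 m/day.

355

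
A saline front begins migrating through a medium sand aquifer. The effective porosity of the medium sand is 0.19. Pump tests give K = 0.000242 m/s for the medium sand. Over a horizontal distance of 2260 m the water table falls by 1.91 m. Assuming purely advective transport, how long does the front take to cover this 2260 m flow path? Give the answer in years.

Convert K: 0.000242 m/s × 86400 = 20.91 m/day.
Hydraulic gradient i = Δh / L = 1.91 / 2260 = 0.0008451.
Darcy flux q = K · i = 20.91 × 0.0008451 = 0.01767 m/day.
Seepage velocity v = q / n_e = 0.01767 / 0.19 = 0.09300 m/day.
Travel time t = L / v = 2260 / 0.09300 = 24300 days = 66.53 years.

66.5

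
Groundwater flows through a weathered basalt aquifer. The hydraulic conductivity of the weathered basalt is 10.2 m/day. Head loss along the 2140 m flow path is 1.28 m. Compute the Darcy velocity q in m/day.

0.00610

Hydraulic gradient i = Δh / L = 1.28 / 2140 = 0.0005981.
Specific discharge q = K · i = 10.20 × 0.0005981 = 0.006101 m/day.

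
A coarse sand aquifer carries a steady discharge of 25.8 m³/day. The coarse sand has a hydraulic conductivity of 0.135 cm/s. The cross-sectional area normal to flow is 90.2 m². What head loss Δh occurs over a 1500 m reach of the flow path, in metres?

3.68

Convert K: 0.135 cm/s × 864 = 116.6 m/day.
From Q = K·A·i, i = Q / (K·A) = 25.8 / (116.6 × 90.20) = 0.002452.
Head loss Δh = i · L = 0.002452 × 1500 = 3.678 m.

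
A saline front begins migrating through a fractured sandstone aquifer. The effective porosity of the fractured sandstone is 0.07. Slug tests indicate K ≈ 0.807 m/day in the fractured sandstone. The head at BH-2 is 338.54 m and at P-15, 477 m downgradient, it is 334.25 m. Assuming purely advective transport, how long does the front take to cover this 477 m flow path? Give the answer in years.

Hydraulic gradient i = (338.54 − 334.25) / 477 = 4.29 / 477 = 0.008994.
Darcy flux q = K · i = 0.8070 × 0.008994 = 0.007258 m/day.
Seepage velocity v = q / n_e = 0.007258 / 0.07 = 0.1037 m/day.
Travel time t = L / v = 477 / 0.1037 = 4600 days = 12.60 years.

12.6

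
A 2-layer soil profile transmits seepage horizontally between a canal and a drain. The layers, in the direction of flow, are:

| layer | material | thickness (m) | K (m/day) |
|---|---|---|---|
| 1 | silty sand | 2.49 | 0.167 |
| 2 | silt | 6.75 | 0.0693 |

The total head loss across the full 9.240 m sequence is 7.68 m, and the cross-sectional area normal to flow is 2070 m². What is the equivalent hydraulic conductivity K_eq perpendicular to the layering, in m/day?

0.0823

Flow is perpendicular to layering, so the layers act in series and the equivalent K is the thickness-weighted harmonic mean.
Total thickness L = 2.49 + 6.75 = 9.240 m.
Σ(b_i/K_i) = 2.49/0.167 + 6.75/0.0693 = 112.3 d.
K_eq = L / Σ(b_i/K_i) = 9.240 / 112.3 = 0.08227 m/day.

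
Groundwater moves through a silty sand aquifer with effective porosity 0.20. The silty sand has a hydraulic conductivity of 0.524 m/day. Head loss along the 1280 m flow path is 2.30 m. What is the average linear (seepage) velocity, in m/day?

0.00471

Hydraulic gradient i = Δh / L = 2.30 / 1280 = 0.001797.
Darcy flux q = K · i = 0.5240 × 0.001797 = 0.0009416 m/day.
Seepage velocity v = q / n_e = 0.0009416 / 0.20 = 0.004708 m/day.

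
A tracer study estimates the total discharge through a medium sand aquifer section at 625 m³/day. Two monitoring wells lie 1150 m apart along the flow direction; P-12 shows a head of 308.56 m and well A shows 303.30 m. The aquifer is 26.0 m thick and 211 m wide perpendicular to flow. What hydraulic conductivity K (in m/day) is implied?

24.9

Cross-sectional area A = 211 × 26.0 = 5486 m².
Hydraulic gradient i = (308.56 − 303.30) / 1150 = 5.26 / 1150 = 0.004574.
From Q = K·A·i, K = Q / (A·i) = 625 / (5486 × 0.004574) = 24.91 m/day.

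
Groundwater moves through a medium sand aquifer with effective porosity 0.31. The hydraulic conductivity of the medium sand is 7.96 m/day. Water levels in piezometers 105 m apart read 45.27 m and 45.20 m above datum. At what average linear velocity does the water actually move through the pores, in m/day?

Hydraulic gradient i = (45.27 − 45.20) / 105 = 0.07 / 105 = 0.0006667.
Darcy flux q = K · i = 7.960 × 0.0006667 = 0.005307 m/day.
Seepage velocity v = q / n_e = 0.005307 / 0.31 = 0.01712 m/day.

0.0171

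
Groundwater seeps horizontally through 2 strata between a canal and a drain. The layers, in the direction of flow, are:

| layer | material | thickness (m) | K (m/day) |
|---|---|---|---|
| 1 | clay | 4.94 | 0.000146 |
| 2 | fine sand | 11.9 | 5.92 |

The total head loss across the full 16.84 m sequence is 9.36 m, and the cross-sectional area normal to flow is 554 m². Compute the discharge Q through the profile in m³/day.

Flow is perpendicular to layering, so the layers act in series and the equivalent K is the thickness-weighted harmonic mean.
Total thickness L = 4.94 + 11.9 = 16.84 m.
Σ(b_i/K_i) = 4.94/0.000146 + 11.9/5.92 = 33838 d.
K_eq = L / Σ(b_i/K_i) = 16.84 / 33838 = 0.0004977 m/day.
Q = K_eq · A · (Δh/L) = 0.0004977 × 554 × (9.36/16.84) = 0.1532 m³/day.

0.153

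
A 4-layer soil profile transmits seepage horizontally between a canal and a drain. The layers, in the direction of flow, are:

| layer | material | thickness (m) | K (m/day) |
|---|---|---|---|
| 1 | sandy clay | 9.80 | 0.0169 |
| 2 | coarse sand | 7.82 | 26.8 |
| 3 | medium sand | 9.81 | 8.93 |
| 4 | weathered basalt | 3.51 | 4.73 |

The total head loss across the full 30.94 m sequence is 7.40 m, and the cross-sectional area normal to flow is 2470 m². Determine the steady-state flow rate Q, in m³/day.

31.4

Flow is perpendicular to layering, so the layers act in series and the equivalent K is the thickness-weighted harmonic mean.
Total thickness L = 9.80 + 7.82 + 9.81 + 3.51 = 30.94 m.
Σ(b_i/K_i) = 9.80/0.0169 + 7.82/26.8 + 9.81/8.93 + 3.51/4.73 = 582.0 d.
K_eq = L / Σ(b_i/K_i) = 30.94 / 582.0 = 0.05316 m/day.
Q = K_eq · A · (Δh/L) = 0.05316 × 2470 × (7.40/30.94) = 31.40 m³/day.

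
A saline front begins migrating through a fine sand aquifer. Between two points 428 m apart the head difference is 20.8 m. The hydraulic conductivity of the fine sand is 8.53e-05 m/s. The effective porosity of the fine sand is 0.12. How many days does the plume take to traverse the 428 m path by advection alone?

143

Convert K: 8.53e-05 m/s × 86400 = 7.370 m/day.
Hydraulic gradient i = Δh / L = 20.8 / 428 = 0.04860.
Darcy flux q = K · i = 7.370 × 0.04860 = 0.3582 m/day.
Seepage velocity v = q / n_e = 0.3582 / 0.12 = 2.985 m/day.
Travel time t = L / v = 428 / 2.985 = 143.4 days.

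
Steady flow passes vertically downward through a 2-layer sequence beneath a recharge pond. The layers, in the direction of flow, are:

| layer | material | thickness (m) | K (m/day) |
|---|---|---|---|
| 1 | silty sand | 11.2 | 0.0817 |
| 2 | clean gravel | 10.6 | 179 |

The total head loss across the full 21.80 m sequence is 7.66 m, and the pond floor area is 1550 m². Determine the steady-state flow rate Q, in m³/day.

Flow is perpendicular to layering, so the layers act in series and the equivalent K is the thickness-weighted harmonic mean.
Total thickness L = 11.2 + 10.6 = 21.80 m.
Σ(b_i/K_i) = 11.2/0.0817 + 10.6/179 = 137.1 d.
K_eq = L / Σ(b_i/K_i) = 21.80 / 137.1 = 0.1590 m/day.
Q = K_eq · A · (Δh/L) = 0.1590 × 1550 × (7.66/21.80) = 86.57 m³/day.

86.6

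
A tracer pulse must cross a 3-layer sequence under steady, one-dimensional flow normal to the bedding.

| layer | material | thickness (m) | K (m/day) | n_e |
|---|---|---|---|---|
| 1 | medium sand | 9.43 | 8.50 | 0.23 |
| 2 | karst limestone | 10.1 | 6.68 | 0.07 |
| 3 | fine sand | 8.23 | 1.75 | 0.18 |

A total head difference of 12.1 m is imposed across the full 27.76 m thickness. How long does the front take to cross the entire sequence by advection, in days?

With flow normal to the layers, continuity requires the same specific discharge q through every layer.
Σ(b_i/K_i) = 9.43/8.50 + 10.1/6.68 + 8.23/1.75 = 7.324 d.
q = Δh / Σ(b_i/K_i) = 12.1 / 7.324 = 1.652 m/day.
In each layer the seepage velocity is v_i = q/n_i, so the layer transit time is t_i = b_i·n_i / q:
  layer 1 (medium sand): t_1 = 9.43 × 0.23 / 1.652 = 1.313 d
  layer 2 (karst limestone): t_2 = 10.1 × 0.07 / 1.652 = 0.4280 d
  layer 3 (fine sand): t_3 = 8.23 × 0.18 / 1.652 = 0.8967 d
Total t = Σ t_i = 2.638 days.

2.64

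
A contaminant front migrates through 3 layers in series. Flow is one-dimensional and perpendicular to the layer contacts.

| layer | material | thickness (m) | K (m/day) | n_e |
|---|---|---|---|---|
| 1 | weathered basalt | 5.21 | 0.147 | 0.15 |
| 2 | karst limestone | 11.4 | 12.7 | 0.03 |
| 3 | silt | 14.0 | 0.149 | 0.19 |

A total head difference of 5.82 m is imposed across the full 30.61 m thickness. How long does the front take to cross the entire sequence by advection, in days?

With flow normal to the layers, continuity requires the same specific discharge q through every layer.
Σ(b_i/K_i) = 5.21/0.147 + 11.4/12.7 + 14.0/0.149 = 130.3 d.
q = Δh / Σ(b_i/K_i) = 5.82 / 130.3 = 0.04467 m/day.
In each layer the seepage velocity is v_i = q/n_i, so the layer transit time is t_i = b_i·n_i / q:
  layer 1 (weathered basalt): t_1 = 5.21 × 0.15 / 0.04467 = 17.50 d
  layer 2 (karst limestone): t_2 = 11.4 × 0.03 / 0.04467 = 7.657 d
  layer 3 (silt): t_3 = 14.0 × 0.19 / 0.04467 = 59.55 d
Total t = Σ t_i = 84.71 days.

84.7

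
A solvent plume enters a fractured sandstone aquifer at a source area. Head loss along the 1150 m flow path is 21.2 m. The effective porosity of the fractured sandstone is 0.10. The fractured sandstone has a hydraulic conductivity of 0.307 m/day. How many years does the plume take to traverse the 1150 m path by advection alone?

55.6

Hydraulic gradient i = Δh / L = 21.2 / 1150 = 0.01843.
Darcy flux q = K · i = 0.3070 × 0.01843 = 0.005659 m/day.
Seepage velocity v = q / n_e = 0.005659 / 0.10 = 0.05659 m/day.
Travel time t = L / v = 1150 / 0.05659 = 20320 days = 55.63 years.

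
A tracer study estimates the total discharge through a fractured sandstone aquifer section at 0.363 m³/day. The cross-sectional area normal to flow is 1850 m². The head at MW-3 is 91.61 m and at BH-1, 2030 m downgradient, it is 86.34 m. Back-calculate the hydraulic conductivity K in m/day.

0.0756

Hydraulic gradient i = (91.61 − 86.34) / 2030 = 5.27 / 2030 = 0.002596.
From Q = K·A·i, K = Q / (A·i) = 0.363 / (1850 × 0.002596) = 0.07558 m/day.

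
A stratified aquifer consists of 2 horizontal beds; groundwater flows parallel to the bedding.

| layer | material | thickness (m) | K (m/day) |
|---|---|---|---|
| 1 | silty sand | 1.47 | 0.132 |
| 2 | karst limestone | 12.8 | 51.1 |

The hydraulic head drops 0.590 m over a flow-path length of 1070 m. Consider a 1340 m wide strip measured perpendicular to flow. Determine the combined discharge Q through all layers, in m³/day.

483

Flow is parallel to layering, so each bed carries its own Darcy discharge and the transmissivities add.
Σ(K_i·b_i) = 0.132×1.47 + 51.1×12.8 = 654.3 m²/day.
Hydraulic gradient i = Δh / L = 0.590 / 1070 = 0.0005514.
Q = Σ(K_i·b_i) · W · i = 654.3 × 1340 × 0.0005514 = 483.4 m³/day.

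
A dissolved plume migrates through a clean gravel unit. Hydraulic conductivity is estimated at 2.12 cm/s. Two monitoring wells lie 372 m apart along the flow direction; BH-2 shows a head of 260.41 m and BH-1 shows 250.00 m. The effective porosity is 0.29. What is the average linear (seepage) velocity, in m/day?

Convert K: 2.12 cm/s × 864 = 1832 m/day.
Hydraulic gradient i = (260.41 − 250.00) / 372 = 10.41 / 372 = 0.02798.
Darcy flux q = K · i = 1832 × 0.02798 = 51.26 m/day.
Seepage velocity v = q / n_e = 51.26 / 0.29 = 176.7 m/day.

177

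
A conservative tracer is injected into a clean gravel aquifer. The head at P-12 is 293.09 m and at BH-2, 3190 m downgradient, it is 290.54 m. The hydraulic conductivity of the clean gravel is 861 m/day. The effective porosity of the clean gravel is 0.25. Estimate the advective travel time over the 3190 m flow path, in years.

3.17

Hydraulic gradient i = (293.09 − 290.54) / 3190 = 2.55 / 3190 = 0.0007994.
Darcy flux q = K · i = 861.0 × 0.0007994 = 0.6883 m/day.
Seepage velocity v = q / n_e = 0.6883 / 0.25 = 2.753 m/day.
Travel time t = L / v = 3190 / 2.753 = 1159 days = 3.172 years.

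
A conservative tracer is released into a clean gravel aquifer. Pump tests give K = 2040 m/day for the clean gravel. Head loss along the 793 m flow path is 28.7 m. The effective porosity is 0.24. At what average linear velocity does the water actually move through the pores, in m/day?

308

Hydraulic gradient i = Δh / L = 28.7 / 793 = 0.03619.
Darcy flux q = K · i = 2040 × 0.03619 = 73.83 m/day.
Seepage velocity v = q / n_e = 73.83 / 0.24 = 307.6 m/day.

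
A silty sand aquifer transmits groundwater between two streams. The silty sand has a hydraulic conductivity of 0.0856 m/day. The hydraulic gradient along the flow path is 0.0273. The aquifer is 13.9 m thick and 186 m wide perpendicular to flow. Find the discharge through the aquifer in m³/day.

6.04

Cross-sectional area A = 186 × 13.9 = 2585 m².
Hydraulic gradient i = 0.0273.
Darcy's law: Q = K · A · i = 0.08560 × 2585 × 0.02730 = 6.042 m³/day.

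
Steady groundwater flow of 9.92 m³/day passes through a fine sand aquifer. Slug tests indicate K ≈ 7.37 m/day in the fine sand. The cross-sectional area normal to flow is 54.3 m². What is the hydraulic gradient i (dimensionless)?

From Q = K·A·i, i = Q / (K·A) = 9.92 / (7.370 × 54.30) = 0.02479.

0.0248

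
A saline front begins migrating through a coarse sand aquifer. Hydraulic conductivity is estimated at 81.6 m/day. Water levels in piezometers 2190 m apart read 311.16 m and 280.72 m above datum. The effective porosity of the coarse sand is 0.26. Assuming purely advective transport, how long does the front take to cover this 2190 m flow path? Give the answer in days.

502

Hydraulic gradient i = (311.16 − 280.72) / 2190 = 30.44 / 2190 = 0.01390.
Darcy flux q = K · i = 81.60 × 0.01390 = 1.134 m/day.
Seepage velocity v = q / n_e = 1.134 / 0.26 = 4.362 m/day.
Travel time t = L / v = 2190 / 4.362 = 502.0 days.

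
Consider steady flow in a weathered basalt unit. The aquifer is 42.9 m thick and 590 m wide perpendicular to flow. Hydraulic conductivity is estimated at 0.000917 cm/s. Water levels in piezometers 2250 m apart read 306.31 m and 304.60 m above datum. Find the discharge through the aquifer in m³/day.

Convert K: 0.000917 cm/s × 864 = 0.7923 m/day.
Cross-sectional area A = 590 × 42.9 = 25311 m².
Hydraulic gradient i = (306.31 − 304.60) / 2250 = 1.71 / 2250 = 0.0007600.
Darcy's law: Q = K · A · i = 0.7923 × 25311 × 0.0007600 = 15.24 m³/day.

15.2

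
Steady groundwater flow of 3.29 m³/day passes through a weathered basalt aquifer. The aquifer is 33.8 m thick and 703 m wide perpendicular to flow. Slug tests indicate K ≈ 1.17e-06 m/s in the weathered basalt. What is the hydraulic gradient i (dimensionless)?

0.00137

Convert K: 1.17e-06 m/s × 86400 = 0.1011 m/day.
Cross-sectional area A = 703 × 33.8 = 23761 m².
From Q = K·A·i, i = Q / (K·A) = 3.29 / (0.1011 × 23761) = 0.001370.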